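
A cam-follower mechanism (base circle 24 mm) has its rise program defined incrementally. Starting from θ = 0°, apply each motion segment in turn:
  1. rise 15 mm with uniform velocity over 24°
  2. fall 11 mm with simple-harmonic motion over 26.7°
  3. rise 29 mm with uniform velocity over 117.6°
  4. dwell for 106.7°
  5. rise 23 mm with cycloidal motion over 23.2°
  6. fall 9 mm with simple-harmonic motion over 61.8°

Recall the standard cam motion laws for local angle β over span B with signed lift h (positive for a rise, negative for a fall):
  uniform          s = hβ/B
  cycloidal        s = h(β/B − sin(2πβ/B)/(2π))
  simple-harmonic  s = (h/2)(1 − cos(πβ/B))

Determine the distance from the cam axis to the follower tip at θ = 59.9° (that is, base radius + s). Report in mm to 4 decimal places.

seg 1 [0°–24°] uniform, h=15: full span → s += 15 → s = 15.0000
seg 2 [24°–50.7°] simple-harmonic, h=-11: full span → s += -11 → s = 4.0000
seg 3 [50.7°–168.3°] uniform, h=29: θ=59.9° here. β=9.2, B=117.6. 29·9.2/117.6 = 2.2687 → s = 6.2687
radial distance = base radius + s = 24 + 6.2687 = 30.2687

30.2687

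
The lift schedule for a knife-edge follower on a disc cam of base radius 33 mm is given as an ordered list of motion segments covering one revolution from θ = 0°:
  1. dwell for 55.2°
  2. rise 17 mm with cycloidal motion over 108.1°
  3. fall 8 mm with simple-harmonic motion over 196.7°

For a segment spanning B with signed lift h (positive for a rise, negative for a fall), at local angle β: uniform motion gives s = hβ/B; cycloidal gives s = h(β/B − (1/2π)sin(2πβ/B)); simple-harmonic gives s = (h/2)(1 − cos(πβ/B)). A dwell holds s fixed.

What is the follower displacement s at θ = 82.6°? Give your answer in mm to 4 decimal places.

seg 1 [0°–55.2°] dwell: s stays 0.0000
seg 2 [55.2°–163.3°] cycloidal, h=17: θ=82.6° here. β=27.4, B=108.1. 17·(0.2535 − sin(2π·0.2535)/(2π)) = 1.6040 → s = 1.6040

1.6040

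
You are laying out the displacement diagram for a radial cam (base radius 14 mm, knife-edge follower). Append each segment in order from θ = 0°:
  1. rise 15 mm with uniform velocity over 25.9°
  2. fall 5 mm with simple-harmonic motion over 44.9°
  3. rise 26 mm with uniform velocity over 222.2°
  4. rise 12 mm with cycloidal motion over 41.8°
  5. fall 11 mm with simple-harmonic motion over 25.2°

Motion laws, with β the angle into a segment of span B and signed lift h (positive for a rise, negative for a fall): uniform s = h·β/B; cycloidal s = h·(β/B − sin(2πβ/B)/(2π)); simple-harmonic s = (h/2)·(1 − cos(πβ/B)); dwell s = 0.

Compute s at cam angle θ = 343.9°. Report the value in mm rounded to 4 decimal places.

seg 1 [0°–25.9°] uniform, h=15: full span → s += 15 → s = 15.0000
seg 2 [25.9°–70.8°] simple-harmonic, h=-5: full span → s += -5 → s = 10.0000
seg 3 [70.8°–293°] uniform, h=26: full span → s += 26 → s = 36.0000
seg 4 [293°–334.8°] cycloidal, h=12: full span → s += 12 → s = 48.0000
seg 5 [334.8°–360°] simple-harmonic, h=-11: θ=343.9° here. β=9.1, B=25.2. -11/2·(1 − cos(π·0.3611)) = -3.1756 → s = 44.8244

44.8244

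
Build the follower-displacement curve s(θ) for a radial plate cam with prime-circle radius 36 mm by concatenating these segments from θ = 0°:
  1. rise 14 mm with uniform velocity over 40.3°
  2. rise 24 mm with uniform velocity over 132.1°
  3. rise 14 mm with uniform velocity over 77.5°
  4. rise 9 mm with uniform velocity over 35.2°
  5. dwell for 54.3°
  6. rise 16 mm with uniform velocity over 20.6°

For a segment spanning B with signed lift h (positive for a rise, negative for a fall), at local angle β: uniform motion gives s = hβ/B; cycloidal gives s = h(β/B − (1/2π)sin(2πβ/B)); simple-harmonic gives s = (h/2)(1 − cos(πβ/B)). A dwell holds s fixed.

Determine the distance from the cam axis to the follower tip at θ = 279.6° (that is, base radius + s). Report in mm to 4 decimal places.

seg 1 [0°–40.3°] uniform, h=14: full span → s += 14 → s = 14.0000
seg 2 [40.3°–172.4°] uniform, h=24: full span → s += 24 → s = 38.0000
seg 3 [172.4°–249.9°] uniform, h=14: full span → s += 14 → s = 52.0000
seg 4 [249.9°–285.1°] uniform, h=9: θ=279.6° here. β=29.7, B=35.2. 9·29.7/35.2 = 7.5938 → s = 59.5938
radial distance = base radius + s = 36 + 59.5938 = 95.5938

95.5938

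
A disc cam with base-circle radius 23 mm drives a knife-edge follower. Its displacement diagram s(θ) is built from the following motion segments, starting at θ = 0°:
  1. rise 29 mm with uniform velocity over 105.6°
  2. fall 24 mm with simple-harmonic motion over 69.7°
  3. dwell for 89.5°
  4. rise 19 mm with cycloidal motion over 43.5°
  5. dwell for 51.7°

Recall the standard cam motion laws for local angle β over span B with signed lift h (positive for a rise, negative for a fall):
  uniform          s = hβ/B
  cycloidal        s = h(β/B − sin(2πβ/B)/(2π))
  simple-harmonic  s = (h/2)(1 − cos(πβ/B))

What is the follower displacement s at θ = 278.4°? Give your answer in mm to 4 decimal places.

seg 1 [0°–105.6°] uniform, h=29: full span → s += 29 → s = 29.0000
seg 2 [105.6°–175.3°] simple-harmonic, h=-24: full span → s += -24 → s = 5.0000
seg 3 [175.3°–264.8°] dwell: s stays 5.0000
seg 4 [264.8°–308.3°] cycloidal, h=19: θ=278.4° here. β=13.6, B=43.5. 19·(0.3126 − sin(2π·0.3126)/(2π)) = 3.1475 → s = 8.1475

8.1475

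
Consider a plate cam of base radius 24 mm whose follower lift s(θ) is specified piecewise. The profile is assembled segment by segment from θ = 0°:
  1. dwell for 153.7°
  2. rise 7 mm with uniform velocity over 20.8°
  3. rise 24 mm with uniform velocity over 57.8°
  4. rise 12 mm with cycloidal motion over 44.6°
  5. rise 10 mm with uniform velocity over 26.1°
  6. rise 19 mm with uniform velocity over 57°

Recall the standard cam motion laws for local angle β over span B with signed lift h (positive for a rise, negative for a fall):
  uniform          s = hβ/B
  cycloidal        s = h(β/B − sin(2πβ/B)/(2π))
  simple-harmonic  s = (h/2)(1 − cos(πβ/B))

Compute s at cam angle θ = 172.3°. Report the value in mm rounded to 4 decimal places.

seg 1 [0°–153.7°] dwell: s stays 0.0000
seg 2 [153.7°–174.5°] uniform, h=7: θ=172.3° here. β=18.6, B=20.8. 7·18.6/20.8 = 6.2596 → s = 6.2596

6.2596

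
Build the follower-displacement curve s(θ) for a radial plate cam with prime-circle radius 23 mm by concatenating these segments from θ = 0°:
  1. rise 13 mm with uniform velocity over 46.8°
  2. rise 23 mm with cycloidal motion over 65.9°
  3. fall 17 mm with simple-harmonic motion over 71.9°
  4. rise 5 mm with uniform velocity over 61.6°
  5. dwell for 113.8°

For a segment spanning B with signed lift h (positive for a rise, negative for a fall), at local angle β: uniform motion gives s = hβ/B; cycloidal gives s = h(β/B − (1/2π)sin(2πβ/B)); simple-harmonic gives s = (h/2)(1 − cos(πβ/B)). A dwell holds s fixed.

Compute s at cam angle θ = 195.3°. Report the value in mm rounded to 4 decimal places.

seg 1 [0°–46.8°] uniform, h=13: full span → s += 13 → s = 13.0000
seg 2 [46.8°–112.7°] cycloidal, h=23: full span → s += 23 → s = 36.0000
seg 3 [112.7°–184.6°] simple-harmonic, h=-17: full span → s += -17 → s = 19.0000
seg 4 [184.6°–246.2°] uniform, h=5: θ=195.3° here. β=10.7, B=61.6. 5·10.7/61.6 = 0.8685 → s = 19.8685

19.8685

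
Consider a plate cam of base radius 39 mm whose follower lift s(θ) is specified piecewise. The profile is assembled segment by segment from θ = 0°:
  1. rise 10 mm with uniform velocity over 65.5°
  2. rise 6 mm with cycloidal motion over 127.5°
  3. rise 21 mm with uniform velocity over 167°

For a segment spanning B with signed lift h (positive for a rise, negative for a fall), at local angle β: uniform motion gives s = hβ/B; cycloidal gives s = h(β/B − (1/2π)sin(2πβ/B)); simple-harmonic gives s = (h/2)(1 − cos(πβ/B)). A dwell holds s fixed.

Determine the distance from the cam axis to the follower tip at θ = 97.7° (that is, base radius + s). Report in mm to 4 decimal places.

seg 1 [0°–65.5°] uniform, h=10: full span → s += 10 → s = 10.0000
seg 2 [65.5°–193°] cycloidal, h=6: θ=97.7° here. β=32.2, B=127.5. 6·(0.2525 − sin(2π·0.2525)/(2π)) = 0.5605 → s = 10.5605
radial distance = base radius + s = 39 + 10.5605 = 49.5605

49.5605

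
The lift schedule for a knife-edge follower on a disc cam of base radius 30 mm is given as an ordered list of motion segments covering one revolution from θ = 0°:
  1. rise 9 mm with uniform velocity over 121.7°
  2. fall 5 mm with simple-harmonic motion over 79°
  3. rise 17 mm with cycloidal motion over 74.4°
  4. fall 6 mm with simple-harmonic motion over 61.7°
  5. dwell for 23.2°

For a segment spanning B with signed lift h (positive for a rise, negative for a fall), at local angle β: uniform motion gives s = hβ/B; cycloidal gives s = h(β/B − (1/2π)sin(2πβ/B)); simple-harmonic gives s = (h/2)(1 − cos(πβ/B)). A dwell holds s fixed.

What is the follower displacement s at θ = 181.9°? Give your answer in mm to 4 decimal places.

seg 1 [0°–121.7°] uniform, h=9: full span → s += 9 → s = 9.0000
seg 2 [121.7°–200.7°] simple-harmonic, h=-5: θ=181.9° here. β=60.2, B=79. -5/2·(1 − cos(π·0.7620)) = -4.3333 → s = 4.6667

4.6667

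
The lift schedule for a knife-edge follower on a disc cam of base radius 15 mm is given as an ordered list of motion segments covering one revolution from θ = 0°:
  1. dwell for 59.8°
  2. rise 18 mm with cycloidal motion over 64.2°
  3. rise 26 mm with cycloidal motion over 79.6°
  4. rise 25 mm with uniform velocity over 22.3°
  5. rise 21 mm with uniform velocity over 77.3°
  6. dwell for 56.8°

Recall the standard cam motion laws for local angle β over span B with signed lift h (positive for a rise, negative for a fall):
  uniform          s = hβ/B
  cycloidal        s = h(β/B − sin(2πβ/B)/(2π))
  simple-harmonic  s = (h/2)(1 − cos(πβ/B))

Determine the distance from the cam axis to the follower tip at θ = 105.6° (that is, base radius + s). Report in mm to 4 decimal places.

seg 1 [0°–59.8°] dwell: s stays 0.0000
seg 2 [59.8°–124°] cycloidal, h=18: θ=105.6° here. β=45.8, B=64.2. 18·(0.7134 − sin(2π·0.7134)/(2π)) = 15.6305 → s = 15.6305
radial distance = base radius + s = 15 + 15.6305 = 30.6305

30.6305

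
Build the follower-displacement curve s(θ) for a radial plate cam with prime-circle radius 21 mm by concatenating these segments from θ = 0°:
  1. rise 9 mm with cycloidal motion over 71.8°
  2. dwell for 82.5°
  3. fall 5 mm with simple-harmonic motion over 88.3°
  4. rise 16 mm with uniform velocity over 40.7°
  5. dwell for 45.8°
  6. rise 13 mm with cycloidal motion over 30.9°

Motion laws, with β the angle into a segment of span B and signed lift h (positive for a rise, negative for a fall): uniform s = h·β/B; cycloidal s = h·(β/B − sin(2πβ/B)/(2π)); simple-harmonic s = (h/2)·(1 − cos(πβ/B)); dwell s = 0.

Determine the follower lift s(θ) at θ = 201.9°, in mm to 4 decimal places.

seg 1 [0°–71.8°] cycloidal, h=9: full span → s += 9 → s = 9.0000
seg 2 [71.8°–154.3°] dwell: s stays 9.0000
seg 3 [154.3°–242.6°] simple-harmonic, h=-5: θ=201.9° here. β=47.6, B=88.3. -5/2·(1 − cos(π·0.5391)) = -2.8061 → s = 6.1939

6.1939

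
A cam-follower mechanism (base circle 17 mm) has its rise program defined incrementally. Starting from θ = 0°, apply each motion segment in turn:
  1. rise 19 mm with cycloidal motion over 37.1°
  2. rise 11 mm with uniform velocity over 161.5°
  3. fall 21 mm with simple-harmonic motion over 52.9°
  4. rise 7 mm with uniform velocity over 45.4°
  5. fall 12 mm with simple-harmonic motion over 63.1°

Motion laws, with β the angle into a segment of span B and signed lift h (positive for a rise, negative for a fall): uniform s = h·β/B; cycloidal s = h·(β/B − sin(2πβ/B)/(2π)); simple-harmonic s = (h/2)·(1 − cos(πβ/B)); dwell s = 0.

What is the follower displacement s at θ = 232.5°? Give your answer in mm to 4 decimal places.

seg 1 [0°–37.1°] cycloidal, h=19: full span → s += 19 → s = 19.0000
seg 2 [37.1°–198.6°] uniform, h=11: full span → s += 11 → s = 30.0000
seg 3 [198.6°–251.5°] simple-harmonic, h=-21: θ=232.5° here. β=33.9, B=52.9. -21/2·(1 − cos(π·0.6408)) = -14.9955 → s = 15.0045

15.0045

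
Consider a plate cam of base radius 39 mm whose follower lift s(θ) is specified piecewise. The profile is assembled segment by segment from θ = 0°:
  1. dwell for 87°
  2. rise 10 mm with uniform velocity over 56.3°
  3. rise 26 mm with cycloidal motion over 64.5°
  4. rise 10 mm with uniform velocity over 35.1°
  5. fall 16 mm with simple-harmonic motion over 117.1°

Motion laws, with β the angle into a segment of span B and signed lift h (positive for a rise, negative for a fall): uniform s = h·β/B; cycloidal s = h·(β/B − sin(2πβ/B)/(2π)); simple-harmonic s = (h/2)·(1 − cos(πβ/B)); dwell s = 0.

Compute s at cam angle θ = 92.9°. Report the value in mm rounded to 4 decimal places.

seg 1 [0°–87°] dwell: s stays 0.0000
seg 2 [87°–143.3°] uniform, h=10: θ=92.9° here. β=5.9, B=56.3. 10·5.9/56.3 = 1.0480 → s = 1.0480

1.0480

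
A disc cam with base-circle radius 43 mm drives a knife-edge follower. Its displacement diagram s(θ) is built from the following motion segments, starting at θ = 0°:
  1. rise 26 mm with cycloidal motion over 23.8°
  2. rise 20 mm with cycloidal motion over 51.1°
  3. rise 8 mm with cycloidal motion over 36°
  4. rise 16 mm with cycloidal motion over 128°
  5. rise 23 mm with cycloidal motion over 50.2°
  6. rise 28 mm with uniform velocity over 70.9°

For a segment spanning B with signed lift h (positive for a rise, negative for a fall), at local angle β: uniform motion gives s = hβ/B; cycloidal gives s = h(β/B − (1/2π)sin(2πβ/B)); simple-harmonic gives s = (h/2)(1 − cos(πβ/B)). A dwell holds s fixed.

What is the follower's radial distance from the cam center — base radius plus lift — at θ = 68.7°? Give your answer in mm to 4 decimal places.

seg 1 [0°–23.8°] cycloidal, h=26: full span → s += 26 → s = 26.0000
seg 2 [23.8°–74.9°] cycloidal, h=20: θ=68.7° here. β=44.9, B=51.1. 20·(0.8787 − sin(2π·0.8787)/(2π)) = 19.7717 → s = 45.7717
radial distance = base radius + s = 43 + 45.7717 = 88.7717

88.7717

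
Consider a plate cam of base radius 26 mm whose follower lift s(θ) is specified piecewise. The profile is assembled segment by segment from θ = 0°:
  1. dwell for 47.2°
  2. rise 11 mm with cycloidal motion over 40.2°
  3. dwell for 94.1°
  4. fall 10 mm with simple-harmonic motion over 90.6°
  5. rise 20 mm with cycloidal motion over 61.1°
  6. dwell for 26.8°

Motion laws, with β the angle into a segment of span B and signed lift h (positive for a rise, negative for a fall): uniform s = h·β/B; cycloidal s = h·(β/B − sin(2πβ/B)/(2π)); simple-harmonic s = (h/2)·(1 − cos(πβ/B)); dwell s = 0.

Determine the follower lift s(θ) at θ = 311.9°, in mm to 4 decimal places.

seg 1 [0°–47.2°] dwell: s stays 0.0000
seg 2 [47.2°–87.4°] cycloidal, h=11: full span → s += 11 → s = 11.0000
seg 3 [87.4°–181.5°] dwell: s stays 11.0000
seg 4 [181.5°–272.1°] simple-harmonic, h=-10: full span → s += -10 → s = 1.0000
seg 5 [272.1°–333.2°] cycloidal, h=20: θ=311.9° here. β=39.8, B=61.1. 20·(0.6514 − sin(2π·0.6514)/(2π)) = 15.6193 → s = 16.6193

16.6193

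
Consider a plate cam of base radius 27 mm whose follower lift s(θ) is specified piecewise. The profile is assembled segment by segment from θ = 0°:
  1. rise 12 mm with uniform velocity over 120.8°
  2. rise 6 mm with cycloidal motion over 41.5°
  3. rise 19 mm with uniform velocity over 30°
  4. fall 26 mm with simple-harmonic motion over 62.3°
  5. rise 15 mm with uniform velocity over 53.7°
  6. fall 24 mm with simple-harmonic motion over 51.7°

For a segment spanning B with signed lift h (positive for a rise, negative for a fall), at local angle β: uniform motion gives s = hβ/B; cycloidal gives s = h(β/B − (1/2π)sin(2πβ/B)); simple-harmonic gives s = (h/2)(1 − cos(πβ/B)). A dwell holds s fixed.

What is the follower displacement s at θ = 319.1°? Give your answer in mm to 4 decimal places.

seg 1 [0°–120.8°] uniform, h=12: full span → s += 12 → s = 12.0000
seg 2 [120.8°–162.3°] cycloidal, h=6: full span → s += 6 → s = 18.0000
seg 3 [162.3°–192.3°] uniform, h=19: full span → s += 19 → s = 37.0000
seg 4 [192.3°–254.6°] simple-harmonic, h=-26: full span → s += -26 → s = 11.0000
seg 5 [254.6°–308.3°] uniform, h=15: full span → s += 15 → s = 26.0000
seg 6 [308.3°–360°] simple-harmonic, h=-24: θ=319.1° here. β=10.8, B=51.7. -24/2·(1 − cos(π·0.2089)) = -2.4927 → s = 23.5073

23.5073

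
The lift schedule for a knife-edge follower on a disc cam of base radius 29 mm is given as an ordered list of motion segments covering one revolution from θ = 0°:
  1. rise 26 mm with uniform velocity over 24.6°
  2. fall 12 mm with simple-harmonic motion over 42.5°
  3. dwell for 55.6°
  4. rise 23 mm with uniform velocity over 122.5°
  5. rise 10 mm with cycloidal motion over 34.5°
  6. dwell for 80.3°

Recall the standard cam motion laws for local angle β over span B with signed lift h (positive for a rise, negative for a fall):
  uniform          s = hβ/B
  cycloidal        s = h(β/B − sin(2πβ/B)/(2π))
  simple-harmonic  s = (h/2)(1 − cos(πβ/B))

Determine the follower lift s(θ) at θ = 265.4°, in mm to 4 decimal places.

seg 1 [0°–24.6°] uniform, h=26: full span → s += 26 → s = 26.0000
seg 2 [24.6°–67.1°] simple-harmonic, h=-12: full span → s += -12 → s = 14.0000
seg 3 [67.1°–122.7°] dwell: s stays 14.0000
seg 4 [122.7°–245.2°] uniform, h=23: full span → s += 23 → s = 37.0000
seg 5 [245.2°–279.7°] cycloidal, h=10: θ=265.4° here. β=20.2, B=34.5. 10·(0.5855 − sin(2π·0.5855)/(2π)) = 6.6696 → s = 43.6696

43.6696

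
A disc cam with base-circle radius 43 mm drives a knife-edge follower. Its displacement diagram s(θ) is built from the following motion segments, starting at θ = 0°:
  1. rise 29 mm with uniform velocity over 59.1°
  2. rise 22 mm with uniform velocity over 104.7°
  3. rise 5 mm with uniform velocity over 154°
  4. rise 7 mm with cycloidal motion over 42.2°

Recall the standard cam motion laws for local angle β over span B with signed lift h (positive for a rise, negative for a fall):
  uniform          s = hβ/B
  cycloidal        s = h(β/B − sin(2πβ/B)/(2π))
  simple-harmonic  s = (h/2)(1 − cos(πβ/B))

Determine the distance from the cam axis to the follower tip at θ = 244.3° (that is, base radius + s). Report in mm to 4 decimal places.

seg 1 [0°–59.1°] uniform, h=29: full span → s += 29 → s = 29.0000
seg 2 [59.1°–163.8°] uniform, h=22: full span → s += 22 → s = 51.0000
seg 3 [163.8°–317.8°] uniform, h=5: θ=244.3° here. β=80.5, B=154. 5·80.5/154 = 2.6136 → s = 53.6136
radial distance = base radius + s = 43 + 53.6136 = 96.6136

96.6136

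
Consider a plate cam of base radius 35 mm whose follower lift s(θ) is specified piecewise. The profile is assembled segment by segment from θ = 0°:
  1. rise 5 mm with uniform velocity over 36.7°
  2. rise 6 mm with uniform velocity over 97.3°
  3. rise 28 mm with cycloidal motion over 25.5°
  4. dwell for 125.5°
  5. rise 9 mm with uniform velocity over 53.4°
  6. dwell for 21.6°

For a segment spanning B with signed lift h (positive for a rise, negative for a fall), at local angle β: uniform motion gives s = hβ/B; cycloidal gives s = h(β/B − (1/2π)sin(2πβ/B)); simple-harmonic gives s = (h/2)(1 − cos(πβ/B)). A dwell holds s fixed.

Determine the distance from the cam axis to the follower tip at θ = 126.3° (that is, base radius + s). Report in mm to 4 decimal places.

seg 1 [0°–36.7°] uniform, h=5: full span → s += 5 → s = 5.0000
seg 2 [36.7°–134°] uniform, h=6: θ=126.3° here. β=89.6, B=97.3. 6·89.6/97.3 = 5.5252 → s = 10.5252
radial distance = base radius + s = 35 + 10.5252 = 45.5252

45.5252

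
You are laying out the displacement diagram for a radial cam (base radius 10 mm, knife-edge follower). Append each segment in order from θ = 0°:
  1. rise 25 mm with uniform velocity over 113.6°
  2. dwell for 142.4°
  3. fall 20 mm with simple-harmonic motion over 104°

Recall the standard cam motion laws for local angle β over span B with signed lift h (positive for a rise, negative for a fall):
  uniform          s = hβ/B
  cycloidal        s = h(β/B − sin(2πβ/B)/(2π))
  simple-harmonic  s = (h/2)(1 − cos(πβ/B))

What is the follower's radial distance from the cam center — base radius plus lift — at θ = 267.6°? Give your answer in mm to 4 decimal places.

seg 1 [0°–113.6°] uniform, h=25: full span → s += 25 → s = 25.0000
seg 2 [113.6°–256°] dwell: s stays 25.0000
seg 3 [256°–360°] simple-harmonic, h=-20: θ=267.6° here. β=11.6, B=104. -20/2·(1 − cos(π·0.1115)) = -0.6077 → s = 24.3923
radial distance = base radius + s = 10 + 24.3923 = 34.3923

34.3923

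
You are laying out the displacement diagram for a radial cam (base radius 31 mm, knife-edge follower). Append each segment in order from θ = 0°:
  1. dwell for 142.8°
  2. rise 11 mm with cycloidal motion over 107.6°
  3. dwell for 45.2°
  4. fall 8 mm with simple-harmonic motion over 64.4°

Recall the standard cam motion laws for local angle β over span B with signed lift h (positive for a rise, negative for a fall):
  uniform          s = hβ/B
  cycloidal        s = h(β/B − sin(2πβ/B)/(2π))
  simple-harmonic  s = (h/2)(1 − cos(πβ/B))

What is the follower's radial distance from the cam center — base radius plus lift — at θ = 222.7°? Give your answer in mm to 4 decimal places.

seg 1 [0°–142.8°] dwell: s stays 0.0000
seg 2 [142.8°–250.4°] cycloidal, h=11: θ=222.7° here. β=79.9, B=107.6. 11·(0.7426 − sin(2π·0.7426)/(2π)) = 9.9170 → s = 9.9170
radial distance = base radius + s = 31 + 9.9170 = 40.9170

40.9170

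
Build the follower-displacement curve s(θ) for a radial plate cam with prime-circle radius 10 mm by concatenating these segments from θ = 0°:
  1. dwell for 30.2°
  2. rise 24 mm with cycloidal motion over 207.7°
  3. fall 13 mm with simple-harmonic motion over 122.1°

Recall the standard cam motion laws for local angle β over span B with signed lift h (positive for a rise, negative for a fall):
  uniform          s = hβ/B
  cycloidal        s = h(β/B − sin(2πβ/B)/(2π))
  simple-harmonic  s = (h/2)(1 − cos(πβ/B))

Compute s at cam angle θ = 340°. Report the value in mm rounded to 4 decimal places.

seg 1 [0°–30.2°] dwell: s stays 0.0000
seg 2 [30.2°–237.9°] cycloidal, h=24: full span → s += 24 → s = 24.0000
seg 3 [237.9°–360°] simple-harmonic, h=-13: θ=340° here. β=102.1, B=122.1. -13/2·(1 − cos(π·0.8362)) = -12.1582 → s = 11.8418

11.8418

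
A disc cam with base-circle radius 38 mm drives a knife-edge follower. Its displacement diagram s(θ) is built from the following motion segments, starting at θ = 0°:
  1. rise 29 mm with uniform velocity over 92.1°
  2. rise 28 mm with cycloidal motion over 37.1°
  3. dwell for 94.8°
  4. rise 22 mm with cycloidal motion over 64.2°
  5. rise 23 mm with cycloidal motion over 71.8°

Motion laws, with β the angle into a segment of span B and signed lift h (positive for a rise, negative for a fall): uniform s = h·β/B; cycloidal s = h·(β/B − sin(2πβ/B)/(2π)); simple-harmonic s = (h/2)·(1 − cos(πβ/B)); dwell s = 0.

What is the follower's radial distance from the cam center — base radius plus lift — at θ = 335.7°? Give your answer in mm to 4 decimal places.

seg 1 [0°–92.1°] uniform, h=29: full span → s += 29 → s = 29.0000
seg 2 [92.1°–129.2°] cycloidal, h=28: full span → s += 28 → s = 57.0000
seg 3 [129.2°–224°] dwell: s stays 57.0000
seg 4 [224°–288.2°] cycloidal, h=22: full span → s += 22 → s = 79.0000
seg 5 [288.2°–360°] cycloidal, h=23: θ=335.7° here. β=47.5, B=71.8. 23·(0.6616 − sin(2π·0.6616)/(2π)) = 18.3257 → s = 97.3257
radial distance = base radius + s = 38 + 97.3257 = 135.3257

135.3257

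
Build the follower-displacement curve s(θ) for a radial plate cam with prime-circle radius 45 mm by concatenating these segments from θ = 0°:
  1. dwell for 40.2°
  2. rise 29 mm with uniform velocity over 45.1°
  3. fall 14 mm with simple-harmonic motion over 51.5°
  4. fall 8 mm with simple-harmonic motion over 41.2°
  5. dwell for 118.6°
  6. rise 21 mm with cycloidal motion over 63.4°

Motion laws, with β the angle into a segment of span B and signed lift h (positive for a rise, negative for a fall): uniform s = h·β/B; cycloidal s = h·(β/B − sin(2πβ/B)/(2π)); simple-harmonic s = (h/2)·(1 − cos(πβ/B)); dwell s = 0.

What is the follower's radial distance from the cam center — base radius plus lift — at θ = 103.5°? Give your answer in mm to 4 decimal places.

seg 1 [0°–40.2°] dwell: s stays 0.0000
seg 2 [40.2°–85.3°] uniform, h=29: full span → s += 29 → s = 29.0000
seg 3 [85.3°–136.8°] simple-harmonic, h=-14: θ=103.5° here. β=18.2, B=51.5. -14/2·(1 − cos(π·0.3534)) = -3.8888 → s = 25.1112
radial distance = base radius + s = 45 + 25.1112 = 70.1112

70.1112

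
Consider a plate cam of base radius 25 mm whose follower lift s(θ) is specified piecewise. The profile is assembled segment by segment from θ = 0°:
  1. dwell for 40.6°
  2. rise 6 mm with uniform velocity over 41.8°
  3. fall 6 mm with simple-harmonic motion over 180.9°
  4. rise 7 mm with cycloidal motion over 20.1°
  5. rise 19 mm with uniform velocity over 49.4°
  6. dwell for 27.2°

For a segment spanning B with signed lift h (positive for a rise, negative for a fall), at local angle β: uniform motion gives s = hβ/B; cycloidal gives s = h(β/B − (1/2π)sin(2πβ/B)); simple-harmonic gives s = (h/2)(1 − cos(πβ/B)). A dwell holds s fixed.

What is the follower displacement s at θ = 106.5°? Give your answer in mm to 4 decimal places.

seg 1 [0°–40.6°] dwell: s stays 0.0000
seg 2 [40.6°–82.4°] uniform, h=6: full span → s += 6 → s = 6.0000
seg 3 [82.4°–263.3°] simple-harmonic, h=-6: θ=106.5° here. β=24.1, B=180.9. -6/2·(1 − cos(π·0.1332)) = -0.2589 → s = 5.7411

5.7411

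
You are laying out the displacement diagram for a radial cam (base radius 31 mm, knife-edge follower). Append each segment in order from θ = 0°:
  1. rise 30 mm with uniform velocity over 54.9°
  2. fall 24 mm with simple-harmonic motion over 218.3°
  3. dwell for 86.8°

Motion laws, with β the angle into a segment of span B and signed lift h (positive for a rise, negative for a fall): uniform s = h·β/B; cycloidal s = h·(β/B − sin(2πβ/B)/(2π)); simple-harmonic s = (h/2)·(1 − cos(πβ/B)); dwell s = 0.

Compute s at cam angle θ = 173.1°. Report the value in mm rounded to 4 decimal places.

seg 1 [0°–54.9°] uniform, h=30: full span → s += 30 → s = 30.0000
seg 2 [54.9°–273.2°] simple-harmonic, h=-24: θ=173.1° here. β=118.2, B=218.3. -24/2·(1 − cos(π·0.5415)) = -13.5585 → s = 16.4415

16.4415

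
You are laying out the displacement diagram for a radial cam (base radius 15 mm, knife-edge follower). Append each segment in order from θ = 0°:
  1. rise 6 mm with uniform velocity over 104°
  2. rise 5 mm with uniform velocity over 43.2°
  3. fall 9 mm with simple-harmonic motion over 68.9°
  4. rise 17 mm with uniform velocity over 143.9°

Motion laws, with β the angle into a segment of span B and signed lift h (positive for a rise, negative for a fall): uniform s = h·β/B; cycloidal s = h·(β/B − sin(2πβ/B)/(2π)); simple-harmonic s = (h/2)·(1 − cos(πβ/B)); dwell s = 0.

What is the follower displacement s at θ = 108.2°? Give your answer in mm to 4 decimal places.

seg 1 [0°–104°] uniform, h=6: full span → s += 6 → s = 6.0000
seg 2 [104°–147.2°] uniform, h=5: θ=108.2° here. β=4.2, B=43.2. 5·4.2/43.2 = 0.4861 → s = 6.4861

6.4861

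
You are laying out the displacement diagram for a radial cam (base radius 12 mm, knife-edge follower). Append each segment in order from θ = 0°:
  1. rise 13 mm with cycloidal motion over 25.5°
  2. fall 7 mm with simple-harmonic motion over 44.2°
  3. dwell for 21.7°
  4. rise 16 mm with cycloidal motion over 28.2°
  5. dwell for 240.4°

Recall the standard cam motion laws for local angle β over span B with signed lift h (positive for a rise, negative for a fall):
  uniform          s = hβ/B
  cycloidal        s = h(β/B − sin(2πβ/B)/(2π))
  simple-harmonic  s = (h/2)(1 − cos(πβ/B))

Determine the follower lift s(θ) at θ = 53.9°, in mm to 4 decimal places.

seg 1 [0°–25.5°] cycloidal, h=13: full span → s += 13 → s = 13.0000
seg 2 [25.5°–69.7°] simple-harmonic, h=-7: θ=53.9° here. β=28.4, B=44.2. -7/2·(1 − cos(π·0.6425)) = -5.0154 → s = 7.9846

7.9846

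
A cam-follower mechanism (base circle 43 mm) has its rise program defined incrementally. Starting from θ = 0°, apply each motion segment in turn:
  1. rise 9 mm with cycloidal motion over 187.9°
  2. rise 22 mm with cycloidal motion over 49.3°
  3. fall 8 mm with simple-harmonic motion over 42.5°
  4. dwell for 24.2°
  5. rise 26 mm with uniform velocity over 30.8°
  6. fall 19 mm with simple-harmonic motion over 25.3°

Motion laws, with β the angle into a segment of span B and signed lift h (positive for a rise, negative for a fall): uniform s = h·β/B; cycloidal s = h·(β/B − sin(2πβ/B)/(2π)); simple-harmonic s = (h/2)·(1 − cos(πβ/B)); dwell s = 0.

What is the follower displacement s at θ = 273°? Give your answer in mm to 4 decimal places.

seg 1 [0°–187.9°] cycloidal, h=9: full span → s += 9 → s = 9.0000
seg 2 [187.9°–237.2°] cycloidal, h=22: full span → s += 22 → s = 31.0000
seg 3 [237.2°–279.7°] simple-harmonic, h=-8: θ=273° here. β=35.8, B=42.5. -8/2·(1 − cos(π·0.8424)) = -7.5194 → s = 23.4806

23.4806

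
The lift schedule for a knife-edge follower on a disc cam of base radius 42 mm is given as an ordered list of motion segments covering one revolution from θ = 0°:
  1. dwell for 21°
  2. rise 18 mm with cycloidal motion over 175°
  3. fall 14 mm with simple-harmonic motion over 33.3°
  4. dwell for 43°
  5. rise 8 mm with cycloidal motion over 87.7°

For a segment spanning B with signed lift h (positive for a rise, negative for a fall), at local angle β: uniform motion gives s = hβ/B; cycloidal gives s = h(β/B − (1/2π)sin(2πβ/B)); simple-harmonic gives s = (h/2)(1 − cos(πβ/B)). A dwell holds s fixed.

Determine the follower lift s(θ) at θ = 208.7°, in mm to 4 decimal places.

seg 1 [0°–21°] dwell: s stays 0.0000
seg 2 [21°–196°] cycloidal, h=18: full span → s += 18 → s = 18.0000
seg 3 [196°–229.3°] simple-harmonic, h=-14: θ=208.7° here. β=12.7, B=33.3. -14/2·(1 − cos(π·0.3814)) = -4.4514 → s = 13.5486

13.5486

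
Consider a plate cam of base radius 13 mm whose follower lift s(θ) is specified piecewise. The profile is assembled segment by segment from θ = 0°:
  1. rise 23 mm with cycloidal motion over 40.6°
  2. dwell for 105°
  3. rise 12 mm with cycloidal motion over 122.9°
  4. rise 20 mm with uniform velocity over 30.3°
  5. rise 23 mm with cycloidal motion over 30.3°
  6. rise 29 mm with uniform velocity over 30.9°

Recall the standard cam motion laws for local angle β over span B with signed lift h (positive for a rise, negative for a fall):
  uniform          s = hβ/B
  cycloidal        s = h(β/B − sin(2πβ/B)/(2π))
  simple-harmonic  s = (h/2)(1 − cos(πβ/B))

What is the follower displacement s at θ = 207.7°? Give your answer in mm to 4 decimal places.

seg 1 [0°–40.6°] cycloidal, h=23: full span → s += 23 → s = 23.0000
seg 2 [40.6°–145.6°] dwell: s stays 23.0000
seg 3 [145.6°–268.5°] cycloidal, h=12: θ=207.7° here. β=62.1, B=122.9. 12·(0.5053 − sin(2π·0.5053)/(2π)) = 6.1269 → s = 29.1269

29.1269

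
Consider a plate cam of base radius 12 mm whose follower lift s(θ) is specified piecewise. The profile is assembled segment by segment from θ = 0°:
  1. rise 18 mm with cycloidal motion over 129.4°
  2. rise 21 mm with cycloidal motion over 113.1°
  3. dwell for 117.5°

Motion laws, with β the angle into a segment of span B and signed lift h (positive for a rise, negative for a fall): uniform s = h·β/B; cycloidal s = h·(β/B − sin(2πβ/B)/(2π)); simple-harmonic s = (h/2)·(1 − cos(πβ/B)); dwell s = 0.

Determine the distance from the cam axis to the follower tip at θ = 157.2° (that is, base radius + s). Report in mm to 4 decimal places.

seg 1 [0°–129.4°] cycloidal, h=18: full span → s += 18 → s = 18.0000
seg 2 [129.4°–242.5°] cycloidal, h=21: θ=157.2° here. β=27.8, B=113.1. 21·(0.2458 − sin(2π·0.2458)/(2π)) = 1.8207 → s = 19.8207
radial distance = base radius + s = 12 + 19.8207 = 31.8207

31.8207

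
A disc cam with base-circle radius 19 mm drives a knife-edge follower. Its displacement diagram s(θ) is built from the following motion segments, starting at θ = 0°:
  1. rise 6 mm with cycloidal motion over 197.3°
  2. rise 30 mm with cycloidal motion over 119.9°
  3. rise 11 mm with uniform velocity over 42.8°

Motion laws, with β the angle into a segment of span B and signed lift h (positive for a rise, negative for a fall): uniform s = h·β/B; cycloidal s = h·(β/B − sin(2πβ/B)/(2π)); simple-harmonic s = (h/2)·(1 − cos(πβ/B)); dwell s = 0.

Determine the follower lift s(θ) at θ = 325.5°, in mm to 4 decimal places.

seg 1 [0°–197.3°] cycloidal, h=6: full span → s += 6 → s = 6.0000
seg 2 [197.3°–317.2°] cycloidal, h=30: full span → s += 30 → s = 36.0000
seg 3 [317.2°–360°] uniform, h=11: θ=325.5° here. β=8.3, B=42.8. 11·8.3/42.8 = 2.1332 → s = 38.1332

38.1332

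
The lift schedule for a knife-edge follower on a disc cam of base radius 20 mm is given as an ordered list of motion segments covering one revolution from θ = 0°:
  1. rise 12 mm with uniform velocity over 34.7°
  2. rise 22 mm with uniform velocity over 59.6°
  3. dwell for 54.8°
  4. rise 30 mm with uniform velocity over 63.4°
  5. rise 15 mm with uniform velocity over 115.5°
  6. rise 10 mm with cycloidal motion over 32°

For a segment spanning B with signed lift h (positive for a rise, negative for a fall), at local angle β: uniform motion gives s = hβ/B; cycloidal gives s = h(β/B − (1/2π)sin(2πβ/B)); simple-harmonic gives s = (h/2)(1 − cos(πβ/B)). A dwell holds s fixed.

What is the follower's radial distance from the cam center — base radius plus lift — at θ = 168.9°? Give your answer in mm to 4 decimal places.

seg 1 [0°–34.7°] uniform, h=12: full span → s += 12 → s = 12.0000
seg 2 [34.7°–94.3°] uniform, h=22: full span → s += 22 → s = 34.0000
seg 3 [94.3°–149.1°] dwell: s stays 34.0000
seg 4 [149.1°–212.5°] uniform, h=30: θ=168.9° here. β=19.8, B=63.4. 30·19.8/63.4 = 9.3691 → s = 43.3691
radial distance = base radius + s = 20 + 43.3691 = 63.3691

63.3691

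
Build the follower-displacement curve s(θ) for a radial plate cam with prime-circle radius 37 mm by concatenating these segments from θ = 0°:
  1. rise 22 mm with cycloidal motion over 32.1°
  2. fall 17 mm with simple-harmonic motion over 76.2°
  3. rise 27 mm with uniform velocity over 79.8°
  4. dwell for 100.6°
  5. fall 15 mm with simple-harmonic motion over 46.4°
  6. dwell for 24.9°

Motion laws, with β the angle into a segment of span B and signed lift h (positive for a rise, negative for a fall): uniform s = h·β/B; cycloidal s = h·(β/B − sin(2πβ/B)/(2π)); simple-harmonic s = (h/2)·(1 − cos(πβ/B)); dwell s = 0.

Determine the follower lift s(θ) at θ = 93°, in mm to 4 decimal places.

seg 1 [0°–32.1°] cycloidal, h=22: full span → s += 22 → s = 22.0000
seg 2 [32.1°–108.3°] simple-harmonic, h=-17: θ=93° here. β=60.9, B=76.2. -17/2·(1 − cos(π·0.7992)) = -15.3643 → s = 6.6357

6.6357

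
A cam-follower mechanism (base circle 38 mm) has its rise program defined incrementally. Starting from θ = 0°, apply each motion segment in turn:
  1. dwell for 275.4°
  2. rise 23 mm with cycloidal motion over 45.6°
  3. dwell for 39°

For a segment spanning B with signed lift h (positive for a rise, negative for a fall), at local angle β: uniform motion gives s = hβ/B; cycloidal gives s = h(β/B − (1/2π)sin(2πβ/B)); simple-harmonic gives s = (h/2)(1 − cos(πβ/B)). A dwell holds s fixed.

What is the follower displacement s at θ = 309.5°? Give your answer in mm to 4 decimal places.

seg 1 [0°–275.4°] dwell: s stays 0.0000
seg 2 [275.4°–321°] cycloidal, h=23: θ=309.5° here. β=34.1, B=45.6. 23·(0.7478 − sin(2π·0.7478)/(2π)) = 20.8598 → s = 20.8598

20.8598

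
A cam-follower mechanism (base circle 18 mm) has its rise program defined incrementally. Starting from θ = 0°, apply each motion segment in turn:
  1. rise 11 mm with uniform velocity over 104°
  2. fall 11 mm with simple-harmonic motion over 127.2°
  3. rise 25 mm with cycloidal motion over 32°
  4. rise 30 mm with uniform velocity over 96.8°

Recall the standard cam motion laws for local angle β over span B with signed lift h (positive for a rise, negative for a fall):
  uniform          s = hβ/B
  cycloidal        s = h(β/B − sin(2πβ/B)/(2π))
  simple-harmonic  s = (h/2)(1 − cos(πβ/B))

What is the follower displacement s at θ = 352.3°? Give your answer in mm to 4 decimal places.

seg 1 [0°–104°] uniform, h=11: full span → s += 11 → s = 11.0000
seg 2 [104°–231.2°] simple-harmonic, h=-11: full span → s += -11 → s = 0.0000
seg 3 [231.2°–263.2°] cycloidal, h=25: full span → s += 25 → s = 25.0000
seg 4 [263.2°–360°] uniform, h=30: θ=352.3° here. β=89.1, B=96.8. 30·89.1/96.8 = 27.6136 → s = 52.6136

52.6136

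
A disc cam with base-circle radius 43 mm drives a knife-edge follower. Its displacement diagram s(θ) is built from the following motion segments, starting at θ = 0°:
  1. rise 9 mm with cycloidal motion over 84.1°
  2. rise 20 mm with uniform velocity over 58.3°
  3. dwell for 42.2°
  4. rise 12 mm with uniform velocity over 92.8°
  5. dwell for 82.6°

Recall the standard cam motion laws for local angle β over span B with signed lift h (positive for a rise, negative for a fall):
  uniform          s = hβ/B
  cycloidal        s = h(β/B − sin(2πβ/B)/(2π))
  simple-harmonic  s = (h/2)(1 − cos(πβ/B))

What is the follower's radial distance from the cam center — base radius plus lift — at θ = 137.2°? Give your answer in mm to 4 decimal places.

seg 1 [0°–84.1°] cycloidal, h=9: full span → s += 9 → s = 9.0000
seg 2 [84.1°–142.4°] uniform, h=20: θ=137.2° here. β=53.1, B=58.3. 20·53.1/58.3 = 18.2161 → s = 27.2161
radial distance = base radius + s = 43 + 27.2161 = 70.2161

70.2161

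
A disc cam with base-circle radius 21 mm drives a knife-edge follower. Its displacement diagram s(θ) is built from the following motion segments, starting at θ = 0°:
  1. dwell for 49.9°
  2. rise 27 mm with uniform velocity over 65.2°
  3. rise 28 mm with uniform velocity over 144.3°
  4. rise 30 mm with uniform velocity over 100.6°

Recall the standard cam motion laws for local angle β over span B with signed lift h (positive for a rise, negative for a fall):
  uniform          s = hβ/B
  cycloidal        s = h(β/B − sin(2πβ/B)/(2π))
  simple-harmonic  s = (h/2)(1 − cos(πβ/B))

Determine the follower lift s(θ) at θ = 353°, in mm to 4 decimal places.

seg 1 [0°–49.9°] dwell: s stays 0.0000
seg 2 [49.9°–115.1°] uniform, h=27: full span → s += 27 → s = 27.0000
seg 3 [115.1°–259.4°] uniform, h=28: full span → s += 28 → s = 55.0000
seg 4 [259.4°–360°] uniform, h=30: θ=353° here. β=93.6, B=100.6. 30·93.6/100.6 = 27.9125 → s = 82.9125

82.9125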